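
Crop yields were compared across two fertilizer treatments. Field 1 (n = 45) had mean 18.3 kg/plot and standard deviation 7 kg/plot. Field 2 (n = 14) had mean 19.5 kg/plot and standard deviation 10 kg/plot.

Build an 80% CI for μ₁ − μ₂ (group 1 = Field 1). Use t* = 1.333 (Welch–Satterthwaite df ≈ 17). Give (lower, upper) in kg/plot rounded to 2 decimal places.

(-5.02, 2.62)

Standard errors of each mean: 7/√45 = 1.0435 and 10/√14 = 2.6726.
SE(x̄₁ − x̄₂) = √(1.0435² + 2.6726²) = 2.8691 for independent samples with unequal variances.
With t* = 1.333, the margin is 1.333 × 2.8691 = 3.8245.
x̄₁ − x̄₂ = 18.3 − 19.5 = -1.2000; the interval is -1.2000 ± 3.8245 = (-5.02, 2.62).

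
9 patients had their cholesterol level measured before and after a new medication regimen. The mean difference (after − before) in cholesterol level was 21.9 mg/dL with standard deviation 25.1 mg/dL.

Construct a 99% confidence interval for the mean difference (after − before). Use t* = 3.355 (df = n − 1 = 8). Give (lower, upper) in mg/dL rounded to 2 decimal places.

(-6.17, 49.97)

Paired design: SE = s_d/√n = 25.1/√9 = 8.3667.
t* = 3.355; margin of error = 3.355 × 8.3667 = 28.0703.
21.9 ± 28.0703 → (-6.17, 49.97).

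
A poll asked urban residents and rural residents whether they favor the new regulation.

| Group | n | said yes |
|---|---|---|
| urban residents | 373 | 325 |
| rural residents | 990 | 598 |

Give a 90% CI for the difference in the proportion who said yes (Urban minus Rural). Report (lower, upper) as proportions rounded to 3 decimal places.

Sample proportions: 325/373 = 0.8713, 598/990 = 0.6040.
Each SE is √(p̂(1−p̂)/n): √(0.8713·0.1287/373) = 0.01734 and √(0.6040·0.3960/990) = 0.01554.
SE(p̂₁ − p̂₂) = √(SE₁² + SE₂²) = √(0.0003006756 + 0.0002414916) = 0.02328, since the two samples are independent.
At 90% confidence z* = 1.645; margin = 1.645 × 0.02328 = 0.03830.
The difference is 0.8713 − 0.6040 = 0.2673, so the interval is 0.2673 ± 0.03830 = (0.229, 0.306).

(0.229, 0.306)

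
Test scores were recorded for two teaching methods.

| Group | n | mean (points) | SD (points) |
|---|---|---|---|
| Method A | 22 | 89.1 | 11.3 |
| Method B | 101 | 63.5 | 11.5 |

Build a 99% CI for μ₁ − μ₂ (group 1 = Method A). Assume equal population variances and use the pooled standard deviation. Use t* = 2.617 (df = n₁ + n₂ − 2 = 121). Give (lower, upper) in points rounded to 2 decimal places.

(18.54, 32.66)

s_p = √[((n₁−1)s₁² + (n₂−1)s₂²)/(n₁+n₂−2)] = √[(21·11.3² + 100·11.5²)/121] = 11.4655.
SE = 11.4655·√(1/22 + 1/101) = 2.6976.
With t* = 2.617, margin = 2.617 × 2.6976 = 7.0596.
x̄₁ − x̄₂ = 89.1 − 63.5 = 25.6000; interval 25.6000 ± 7.0596 = (18.54, 32.66).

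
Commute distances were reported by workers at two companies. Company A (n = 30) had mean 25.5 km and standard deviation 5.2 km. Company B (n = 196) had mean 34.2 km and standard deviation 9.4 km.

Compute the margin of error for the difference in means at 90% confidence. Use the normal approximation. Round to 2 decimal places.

1.91

Standard errors of each mean: 5.2/√30 = 0.9494 and 9.4/√196 = 0.6714.
SE(x̄₁ − x̄₂) = √(0.9494² + 0.6714²) = 1.1628 for independent samples with unequal variances.
With z* = 1.645, the margin is 1.645 × 1.1628 = 1.9128.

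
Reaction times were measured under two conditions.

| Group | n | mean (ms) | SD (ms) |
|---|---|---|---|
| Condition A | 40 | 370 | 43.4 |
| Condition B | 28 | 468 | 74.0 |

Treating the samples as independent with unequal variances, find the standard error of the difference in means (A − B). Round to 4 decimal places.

SE₁ = s₁/√n₁ = 43.4/√40 = 6.8621; SE₂ = 74.0/√28 = 13.9847.
Independent samples, unequal variances: SE_diff = √(SE₁² + SE₂²) = √(47.08841641 + 195.57183409) = 15.5776.

15.5776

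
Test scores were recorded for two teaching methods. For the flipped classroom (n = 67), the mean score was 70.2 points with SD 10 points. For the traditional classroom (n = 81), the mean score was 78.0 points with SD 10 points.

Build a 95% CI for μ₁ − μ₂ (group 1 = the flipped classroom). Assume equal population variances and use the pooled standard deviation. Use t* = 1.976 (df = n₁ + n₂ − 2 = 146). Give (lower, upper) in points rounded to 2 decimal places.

(-11.06, -4.54)

s_p = √[((n₁−1)s₁² + (n₂−1)s₂²)/(n₁+n₂−2)] = √[(66·10² + 80·10²)/146] = 10.0000.
SE = 10.0000·√(1/67 + 1/81) = 1.6514.
With t* = 1.976, margin = 1.976 × 1.6514 = 3.2632.
x̄₁ − x̄₂ = 70.2 − 78.0 = -7.8000; interval -7.8000 ± 3.2632 = (-11.06, -4.54).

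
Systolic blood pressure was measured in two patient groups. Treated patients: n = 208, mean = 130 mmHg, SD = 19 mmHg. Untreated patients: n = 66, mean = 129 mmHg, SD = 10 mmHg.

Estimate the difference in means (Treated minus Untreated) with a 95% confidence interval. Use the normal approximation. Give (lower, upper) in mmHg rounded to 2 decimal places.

(-2.53, 4.53)

Per-group SEs: s₁/√n₁ = 19/√208 = 1.3174, s₂/√n₂ = 10/√66 = 1.2309.
Unpooled SE of the difference: √(1.73554276 + 1.51511481) = 1.8030.
Margin of error = z* · SE = 1.960 × 1.8030 = 3.5339.
x̄₁ − x̄₂ = 130 − 129 = 1.0000.
CI: 1.0000 ± 3.5339 = (-2.53, 4.53).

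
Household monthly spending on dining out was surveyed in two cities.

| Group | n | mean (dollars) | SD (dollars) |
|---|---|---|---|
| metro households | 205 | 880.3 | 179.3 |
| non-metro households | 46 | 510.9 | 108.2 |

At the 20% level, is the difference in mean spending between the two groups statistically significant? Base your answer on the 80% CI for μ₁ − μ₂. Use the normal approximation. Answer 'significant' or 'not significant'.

Standard errors of each mean: 179.3/√205 = 12.5229 and 108.2/√46 = 15.9532.
SE(x̄₁ − x̄₂) = √(12.5229² + 15.9532²) = 20.2812 for independent samples with unequal variances.
With z* = 1.282, the margin is 1.282 × 20.2812 = 26.0005.
x̄₁ − x̄₂ = 880.3 − 510.9 = 369.4000; the interval is 369.4000 ± 26.0005 = (343.3995, 395.4005).
The interval (343.3995, 395.4005) does not contain 0, so the difference is significant.

significant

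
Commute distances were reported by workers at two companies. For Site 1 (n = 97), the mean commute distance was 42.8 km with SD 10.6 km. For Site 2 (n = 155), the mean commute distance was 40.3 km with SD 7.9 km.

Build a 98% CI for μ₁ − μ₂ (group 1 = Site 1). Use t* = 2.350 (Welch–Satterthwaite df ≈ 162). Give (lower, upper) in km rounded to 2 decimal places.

Standard errors of each mean: 10.6/√97 = 1.0763 and 7.9/√155 = 0.6345.
SE(x̄₁ − x̄₂) = √(1.0763² + 0.6345²) = 1.2494 for independent samples with unequal variances.
With t* = 2.350, the margin is 2.350 × 1.2494 = 2.9361.
x̄₁ − x̄₂ = 42.8 − 40.3 = 2.5000; the interval is 2.5000 ± 2.9361 = (-0.44, 5.44).

(-0.44, 5.44)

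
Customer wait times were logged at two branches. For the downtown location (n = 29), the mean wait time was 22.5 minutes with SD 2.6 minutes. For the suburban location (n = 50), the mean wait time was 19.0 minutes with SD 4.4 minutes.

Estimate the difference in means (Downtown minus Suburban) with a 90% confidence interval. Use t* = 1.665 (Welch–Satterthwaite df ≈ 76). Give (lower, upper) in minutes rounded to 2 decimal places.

Per-group SEs: s₁/√n₁ = 2.6/√29 = 0.4828, s₂/√n₂ = 4.4/√50 = 0.6223.
Unpooled SE of the difference: √(0.23309584 + 0.38725729) = 0.7876.
Margin of error = t* · SE = 1.665 × 0.7876 = 1.3114.
x̄₁ − x̄₂ = 22.5 − 19.0 = 3.5000.
CI: 3.5000 ± 1.3114 = (2.19, 4.81).

(2.19, 4.81)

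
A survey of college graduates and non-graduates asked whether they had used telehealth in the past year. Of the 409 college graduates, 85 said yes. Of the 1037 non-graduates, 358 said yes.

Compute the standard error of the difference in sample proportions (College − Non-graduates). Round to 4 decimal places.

First, p̂₁ = 85/409 = 0.2078; p̂₂ = 358/1037 = 0.3452.
The two standard errors are √(0.2078×0.7922/409) = 0.02006 and √(0.3452×0.6548/1037) = 0.01476.
Because the samples are independent, SE_diff = √(0.02006² + 0.01476²) = 0.02491.

0.0249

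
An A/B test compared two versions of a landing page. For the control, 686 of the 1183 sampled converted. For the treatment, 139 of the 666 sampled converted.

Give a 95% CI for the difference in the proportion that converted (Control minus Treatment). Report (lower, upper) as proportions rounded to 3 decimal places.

First, p̂₁ = 686/1183 = 0.5799; p̂₂ = 139/666 = 0.2087.
The two standard errors are √(0.5799×0.4201/1183) = 0.01435 and √(0.2087×0.7913/666) = 0.01575.
Because the samples are independent, SE_diff = √(0.01435² + 0.01575²) = 0.02131.
Using z* = 1.960 for 95%, ME = 1.960 × 0.02131 = 0.04177.
p̂₁ − p̂₂ = 0.3712; interval 0.3712 ± 0.04177 gives (0.329, 0.413).

(0.329, 0.413)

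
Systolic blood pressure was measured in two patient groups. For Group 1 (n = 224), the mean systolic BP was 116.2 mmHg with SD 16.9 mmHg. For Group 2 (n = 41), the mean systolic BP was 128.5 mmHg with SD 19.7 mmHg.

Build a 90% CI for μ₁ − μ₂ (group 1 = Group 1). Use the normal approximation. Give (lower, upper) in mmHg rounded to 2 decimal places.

(-17.69, -6.91)

Standard errors of each mean: 16.9/√224 = 1.1292 and 19.7/√41 = 3.0766.
SE(x̄₁ − x̄₂) = √(1.1292² + 3.0766²) = 3.2773 for independent samples with unequal variances.
With z* = 1.645, the margin is 1.645 × 3.2773 = 5.3912.
x̄₁ − x̄₂ = 116.2 − 128.5 = -12.3000; the interval is -12.3000 ± 5.3912 = (-17.69, -6.91).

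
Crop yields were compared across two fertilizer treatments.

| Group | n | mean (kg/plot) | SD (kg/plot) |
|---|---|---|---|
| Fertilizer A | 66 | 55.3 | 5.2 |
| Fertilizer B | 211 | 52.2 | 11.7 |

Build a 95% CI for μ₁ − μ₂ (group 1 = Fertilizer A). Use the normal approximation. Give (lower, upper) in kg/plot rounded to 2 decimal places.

Per-group SEs: s₁/√n₁ = 5.2/√66 = 0.6401, s₂/√n₂ = 11.7/√211 = 0.8055.
Unpooled SE of the difference: √(0.40972801 + 0.64883025) = 1.0289.
Margin of error = z* · SE = 1.960 × 1.0289 = 2.0166.
x̄₁ − x̄₂ = 55.3 − 52.2 = 3.1000.
CI: 3.1000 ± 2.0166 = (1.08, 5.12).

(1.08, 5.12)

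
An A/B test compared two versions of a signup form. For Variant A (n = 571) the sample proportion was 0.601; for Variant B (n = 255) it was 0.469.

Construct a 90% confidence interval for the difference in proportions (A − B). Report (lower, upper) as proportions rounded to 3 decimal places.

(0.071, 0.193)

Each SE is √(p̂(1−p̂)/n): √(0.6010·0.3990/571) = 0.02049 and √(0.4690·0.5310/255) = 0.03125.
SE(p̂₁ − p̂₂) = √(SE₁² + SE₂²) = √(0.0004198401 + 0.0009765625) = 0.03737, since the two samples are independent.
At 90% confidence z* = 1.645; margin = 1.645 × 0.03737 = 0.06147.
The difference is 0.6010 − 0.4690 = 0.1320, so the interval is 0.1320 ± 0.06147 = (0.071, 0.193).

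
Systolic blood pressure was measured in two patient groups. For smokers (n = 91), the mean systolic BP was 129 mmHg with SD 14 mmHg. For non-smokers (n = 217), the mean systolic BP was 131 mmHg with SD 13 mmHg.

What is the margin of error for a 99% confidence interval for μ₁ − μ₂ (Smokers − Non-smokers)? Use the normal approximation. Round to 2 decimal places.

Standard errors of each mean: 14/√91 = 1.4676 and 13/√217 = 0.8825.
SE(x̄₁ − x̄₂) = √(1.4676² + 0.8825²) = 1.7125 for independent samples with unequal variances.
With z* = 2.576, the margin is 2.576 × 1.7125 = 4.4114.

4.41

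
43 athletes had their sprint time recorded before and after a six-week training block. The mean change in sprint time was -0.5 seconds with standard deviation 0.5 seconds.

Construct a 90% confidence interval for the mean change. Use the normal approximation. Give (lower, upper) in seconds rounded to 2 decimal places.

This is a matched-pairs design, so SE = s_d/√n = 0.5/√43 = 0.0762.
Margin = 1.645 × 0.0762 = 0.1253; the interval is -0.5 ± 0.1253 = (-0.63, -0.37).

(-0.63, -0.37)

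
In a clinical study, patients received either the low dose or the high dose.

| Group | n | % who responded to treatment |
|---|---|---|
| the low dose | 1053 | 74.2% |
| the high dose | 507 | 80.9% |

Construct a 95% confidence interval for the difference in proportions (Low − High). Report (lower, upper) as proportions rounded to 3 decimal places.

SE₁ = √(p̂₁(1−p̂₁)/n₁) = √(0.7420·0.2580/1053) = 0.01348; SE₂ = √(0.8090·0.1910/507) = 0.01746.
Independent samples: SE of the difference = √(SE₁² + SE₂²) = √(0.0001817104 + 0.0003048516) = 0.02206.
z* for 95% confidence is 1.960, so the margin of error is 1.960 × 0.02206 = 0.04324.
Point estimate p̂₁ − p̂₂ = 0.7420 − 0.8090 = -0.0670.
-0.0670 ± 0.04324 → (-0.110, -0.024).

(-0.110, -0.024)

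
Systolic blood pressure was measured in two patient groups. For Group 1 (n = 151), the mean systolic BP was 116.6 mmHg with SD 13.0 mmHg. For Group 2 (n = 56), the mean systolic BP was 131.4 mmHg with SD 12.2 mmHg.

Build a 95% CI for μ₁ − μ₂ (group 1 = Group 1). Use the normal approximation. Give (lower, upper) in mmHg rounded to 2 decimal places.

SE₁ = s₁/√n₁ = 13.0/√151 = 1.0579; SE₂ = 12.2/√56 = 1.6303.
Independent samples, unequal variances: SE_diff = √(SE₁² + SE₂²) = √(1.11915241 + 2.65787809) = 1.9435.
z* = 1.960, so margin of error = 1.960 × 1.9435 = 3.8093.
Difference in means = 116.6 − 131.4 = -14.8000.
-14.8000 ± 3.8093 → (-18.61, -10.99).

(-18.61, -10.99)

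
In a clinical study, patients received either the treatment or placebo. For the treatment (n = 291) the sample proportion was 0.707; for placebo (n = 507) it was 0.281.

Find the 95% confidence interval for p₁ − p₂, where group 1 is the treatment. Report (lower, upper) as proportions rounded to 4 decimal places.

(0.3607, 0.4913)

SE₁ = √(p̂₁(1−p̂₁)/n₁) = √(0.7070·0.2930/291) = 0.02668; SE₂ = √(0.2810·0.7190/507) = 0.01996.
Independent samples: SE of the difference = √(SE₁² + SE₂²) = √(0.0007118224 + 0.0003984016) = 0.03332.
z* for 95% confidence is 1.960, so the margin of error is 1.960 × 0.03332 = 0.06531.
Point estimate p̂₁ − p̂₂ = 0.7070 − 0.2810 = 0.4260.
0.4260 ± 0.06531 → (0.3607, 0.4913).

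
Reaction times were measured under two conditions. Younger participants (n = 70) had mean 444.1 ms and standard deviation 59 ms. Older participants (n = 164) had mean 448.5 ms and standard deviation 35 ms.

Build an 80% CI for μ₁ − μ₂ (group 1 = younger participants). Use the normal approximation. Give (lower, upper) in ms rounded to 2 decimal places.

SE₁ = s₁/√n₁ = 59/√70 = 7.0518; SE₂ = 35/√164 = 2.7330.
Independent samples, unequal variances: SE_diff = √(SE₁² + SE₂²) = √(49.72788324 + 7.469289) = 7.5629.
z* = 1.282, so margin of error = 1.282 × 7.5629 = 9.6956.
Difference in means = 444.1 − 448.5 = -4.4000.
-4.4000 ± 9.6956 → (-14.10, 5.30).

(-14.10, 5.30)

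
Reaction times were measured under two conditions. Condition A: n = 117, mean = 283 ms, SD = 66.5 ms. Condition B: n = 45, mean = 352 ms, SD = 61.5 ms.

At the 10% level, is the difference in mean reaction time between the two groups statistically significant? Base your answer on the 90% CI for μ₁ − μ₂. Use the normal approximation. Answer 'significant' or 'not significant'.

significant

SE₁ = s₁/√n₁ = 66.5/√117 = 6.1479; SE₂ = 61.5/√45 = 9.1679.
Independent samples, unequal variances: SE_diff = √(SE₁² + SE₂²) = √(37.79667441 + 84.05039041) = 11.0384.
z* = 1.645, so margin of error = 1.645 × 11.0384 = 18.1582.
Difference in means = 283 − 352 = -69.0000.
-69.0000 ± 18.1582 → (-87.1582, -50.8418).
The interval (-87.1582, -50.8418) does not contain 0, so the difference is significant.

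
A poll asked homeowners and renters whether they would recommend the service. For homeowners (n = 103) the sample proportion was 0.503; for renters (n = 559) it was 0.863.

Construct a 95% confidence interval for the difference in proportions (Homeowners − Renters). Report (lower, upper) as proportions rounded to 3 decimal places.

The two standard errors are √(0.5030×0.4970/103) = 0.04927 and √(0.8630×0.1370/559) = 0.01454.
Because the samples are independent, SE_diff = √(0.04927² + 0.01454²) = 0.05137.
Using z* = 1.960 for 95%, ME = 1.960 × 0.05137 = 0.10069.
p̂₁ − p̂₂ = -0.3600; interval -0.3600 ± 0.10069 gives (-0.461, -0.259).

(-0.461, -0.259)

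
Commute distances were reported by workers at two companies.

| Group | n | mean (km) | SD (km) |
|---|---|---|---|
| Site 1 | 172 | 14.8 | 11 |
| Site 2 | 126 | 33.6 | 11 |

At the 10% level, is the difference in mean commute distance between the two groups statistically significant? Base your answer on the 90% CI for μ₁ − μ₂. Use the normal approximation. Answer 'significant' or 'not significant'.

significant

SE₁ = s₁/√n₁ = 11/√172 = 0.8387; SE₂ = 11/√126 = 0.9800.
Independent samples, unequal variances: SE_diff = √(SE₁² + SE₂²) = √(0.70341769 + 0.9604) = 1.2899.
z* = 1.645, so margin of error = 1.645 × 1.2899 = 2.1219.
Difference in means = 14.8 − 33.6 = -18.8000.
-18.8000 ± 2.1219 → (-20.9219, -16.6781).
The interval (-20.9219, -16.6781) does not contain 0, so the difference is significant.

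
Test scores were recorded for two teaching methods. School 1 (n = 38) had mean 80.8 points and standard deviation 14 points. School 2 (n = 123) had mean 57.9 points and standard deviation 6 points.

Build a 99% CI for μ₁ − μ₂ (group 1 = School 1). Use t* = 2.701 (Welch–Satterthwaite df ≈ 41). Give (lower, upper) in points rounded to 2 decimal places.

(16.59, 29.21)

SE₁ = s₁/√n₁ = 14/√38 = 2.2711; SE₂ = 6/√123 = 0.5410.
Independent samples, unequal variances: SE_diff = √(SE₁² + SE₂²) = √(5.15789521 + 0.292681) = 2.3346.
t* = 2.701, so margin of error = 2.701 × 2.3346 = 6.3058.
Difference in means = 80.8 − 57.9 = 22.9000.
22.9000 ± 6.3058 → (16.59, 29.21).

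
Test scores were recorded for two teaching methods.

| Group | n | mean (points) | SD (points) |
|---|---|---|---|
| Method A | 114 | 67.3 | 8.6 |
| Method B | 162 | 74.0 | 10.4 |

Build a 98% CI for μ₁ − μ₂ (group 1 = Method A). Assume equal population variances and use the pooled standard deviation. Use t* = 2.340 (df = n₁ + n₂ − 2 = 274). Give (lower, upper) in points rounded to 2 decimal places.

(-9.47, -3.93)

s_p = √[((n₁−1)s₁² + (n₂−1)s₂²)/(n₁+n₂−2)] = √[(113·8.6² + 161·10.4²)/274] = 9.6982.
SE = 9.6982·√(1/114 + 1/162) = 1.1856.
With t* = 2.340, margin = 2.340 × 1.1856 = 2.7743.
x̄₁ − x̄₂ = 67.3 − 74.0 = -6.7000; interval -6.7000 ± 2.7743 = (-9.47, -3.93).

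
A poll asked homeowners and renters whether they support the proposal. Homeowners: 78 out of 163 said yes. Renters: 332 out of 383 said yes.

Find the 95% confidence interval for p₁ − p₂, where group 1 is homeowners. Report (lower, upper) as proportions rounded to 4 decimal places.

(-0.4722, -0.3044)

Sample proportions: 78/163 = 0.4785, 332/383 = 0.8668.
Each SE is √(p̂(1−p̂)/n): √(0.4785·0.5215/163) = 0.03913 and √(0.8668·0.1332/383) = 0.01736.
SE(p̂₁ − p̂₂) = √(SE₁² + SE₂²) = √(0.0015311569 + 0.0003013696) = 0.04281, since the two samples are independent.
At 95% confidence z* = 1.960; margin = 1.960 × 0.04281 = 0.08391.
The difference is 0.4785 − 0.8668 = -0.3883, so the interval is -0.3883 ± 0.08391 = (-0.4722, -0.3044).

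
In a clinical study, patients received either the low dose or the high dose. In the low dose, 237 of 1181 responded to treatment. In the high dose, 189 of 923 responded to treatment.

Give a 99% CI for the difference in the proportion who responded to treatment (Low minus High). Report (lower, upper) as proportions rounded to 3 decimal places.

p̂₁ = 237/1181 = 0.2007 and p̂₂ = 189/923 = 0.2048.
SE₁ = √(p̂₁(1−p̂₁)/n₁) = √(0.2007·0.7993/1181) = 0.01165; SE₂ = √(0.2048·0.7952/923) = 0.01328.
Independent samples: SE of the difference = √(SE₁² + SE₂²) = √(0.0001357225 + 0.0001763584) = 0.01767.
z* for 99% confidence is 2.576, so the margin of error is 2.576 × 0.01767 = 0.04552.
Point estimate p̂₁ − p̂₂ = 0.2007 − 0.2048 = -0.0041.
-0.0041 ± 0.04552 → (-0.050, 0.041).

(-0.050, 0.041)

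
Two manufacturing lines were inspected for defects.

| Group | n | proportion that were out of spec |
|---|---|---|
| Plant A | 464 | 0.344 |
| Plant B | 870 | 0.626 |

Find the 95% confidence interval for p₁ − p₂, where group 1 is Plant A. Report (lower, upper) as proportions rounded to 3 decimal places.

The two standard errors are √(0.3440×0.6560/464) = 0.02205 and √(0.6260×0.3740/870) = 0.01640.
Because the samples are independent, SE_diff = √(0.02205² + 0.01640²) = 0.02748.
Using z* = 1.960 for 95%, ME = 1.960 × 0.02748 = 0.05386.
p̂₁ − p̂₂ = -0.2820; interval -0.2820 ± 0.05386 gives (-0.336, -0.228).

(-0.336, -0.228)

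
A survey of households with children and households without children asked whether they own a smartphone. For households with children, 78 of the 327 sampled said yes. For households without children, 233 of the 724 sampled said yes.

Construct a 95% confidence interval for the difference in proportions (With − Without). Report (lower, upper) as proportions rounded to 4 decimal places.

(-0.1407, -0.0259)

p̂₁ = 78/327 = 0.2385 and p̂₂ = 233/724 = 0.3218.
SE₁ = √(p̂₁(1−p̂₁)/n₁) = √(0.2385·0.7615/327) = 0.02357; SE₂ = √(0.3218·0.6782/724) = 0.01736.
Independent samples: SE of the difference = √(SE₁² + SE₂²) = √(0.0005555449 + 0.0003013696) = 0.02927.
z* for 95% confidence is 1.960, so the margin of error is 1.960 × 0.02927 = 0.05737.
Point estimate p̂₁ − p̂₂ = 0.2385 − 0.3218 = -0.0833.
-0.0833 ± 0.05737 → (-0.1407, -0.0259).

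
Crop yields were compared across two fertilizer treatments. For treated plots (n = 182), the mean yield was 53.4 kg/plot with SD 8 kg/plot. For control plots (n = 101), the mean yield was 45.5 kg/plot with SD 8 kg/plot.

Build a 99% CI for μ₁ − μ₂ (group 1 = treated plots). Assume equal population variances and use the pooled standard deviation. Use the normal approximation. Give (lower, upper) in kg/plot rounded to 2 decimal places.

(5.34, 10.46)

s_p = √[((n₁−1)s₁² + (n₂−1)s₂²)/(n₁+n₂−2)] = √[(181·8² + 100·8²)/281] = 8.0000.
SE = 8.0000·√(1/182 + 1/101) = 0.9926.
With z* = 2.576, margin = 2.576 × 0.9926 = 2.5569.
x̄₁ − x̄₂ = 53.4 − 45.5 = 7.9000; interval 7.9000 ± 2.5569 = (5.34, 10.46).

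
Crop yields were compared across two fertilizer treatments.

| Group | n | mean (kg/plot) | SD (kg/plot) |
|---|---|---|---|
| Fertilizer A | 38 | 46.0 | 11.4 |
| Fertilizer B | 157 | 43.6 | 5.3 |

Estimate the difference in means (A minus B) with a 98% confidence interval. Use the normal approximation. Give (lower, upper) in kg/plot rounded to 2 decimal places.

Per-group SEs: s₁/√n₁ = 11.4/√38 = 1.8493, s₂/√n₂ = 5.3/√157 = 0.4230.
Unpooled SE of the difference: √(3.41991049 + 0.178929) = 1.8971.
Margin of error = z* · SE = 2.326 × 1.8971 = 4.4127.
x̄₁ − x̄₂ = 46.0 − 43.6 = 2.4000.
CI: 2.4000 ± 4.4127 = (-2.01, 6.81).

(-2.01, 6.81)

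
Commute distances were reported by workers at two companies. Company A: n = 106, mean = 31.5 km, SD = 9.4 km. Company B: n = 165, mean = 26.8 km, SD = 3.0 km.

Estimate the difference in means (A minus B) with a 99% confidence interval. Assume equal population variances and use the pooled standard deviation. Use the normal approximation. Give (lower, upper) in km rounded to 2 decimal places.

(2.67, 6.73)

s_p = √[((n₁−1)s₁² + (n₂−1)s₂²)/(n₁+n₂−2)] = √[(105·9.4² + 164·3.0²)/269] = 6.3227.
SE = 6.3227·√(1/106 + 1/165) = 0.7870.
With z* = 2.576, margin = 2.576 × 0.7870 = 2.0273.
x̄₁ − x̄₂ = 31.5 − 26.8 = 4.7000; interval 4.7000 ± 2.0273 = (2.67, 6.73).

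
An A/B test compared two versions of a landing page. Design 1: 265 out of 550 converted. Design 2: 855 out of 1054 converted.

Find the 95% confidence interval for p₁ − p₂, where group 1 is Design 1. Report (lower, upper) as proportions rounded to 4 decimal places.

(-0.3774, -0.2814)

p̂₁ = 265/550 = 0.4818 and p̂₂ = 855/1054 = 0.8112.
SE₁ = √(p̂₁(1−p̂₁)/n₁) = √(0.4818·0.5182/550) = 0.02131; SE₂ = √(0.8112·0.1888/1054) = 0.01205.
Independent samples: SE of the difference = √(SE₁² + SE₂²) = √(0.0004541161 + 0.0001452025) = 0.02448.
z* for 95% confidence is 1.960, so the margin of error is 1.960 × 0.02448 = 0.04798.
Point estimate p̂₁ − p̂₂ = 0.4818 − 0.8112 = -0.3294.
-0.3294 ± 0.04798 → (-0.3774, -0.2814).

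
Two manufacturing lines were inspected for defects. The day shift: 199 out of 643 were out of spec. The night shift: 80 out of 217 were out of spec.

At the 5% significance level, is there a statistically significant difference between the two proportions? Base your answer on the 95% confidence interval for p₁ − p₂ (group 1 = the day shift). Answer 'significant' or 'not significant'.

not significant

First, p̂₁ = 199/643 = 0.3095; p̂₂ = 80/217 = 0.3687.
The two standard errors are √(0.3095×0.6905/643) = 0.01823 and √(0.3687×0.6313/217) = 0.03275.
Because the samples are independent, SE_diff = √(0.01823² + 0.03275²) = 0.03748.
Using z* = 1.960 for 95%, ME = 1.960 × 0.03748 = 0.07346.
p̂₁ − p̂₂ = -0.0592; interval -0.0592 ± 0.07346 gives (-0.13266, 0.01426).
The interval (-0.13266, 0.01426) contains 0, so the difference is not significant.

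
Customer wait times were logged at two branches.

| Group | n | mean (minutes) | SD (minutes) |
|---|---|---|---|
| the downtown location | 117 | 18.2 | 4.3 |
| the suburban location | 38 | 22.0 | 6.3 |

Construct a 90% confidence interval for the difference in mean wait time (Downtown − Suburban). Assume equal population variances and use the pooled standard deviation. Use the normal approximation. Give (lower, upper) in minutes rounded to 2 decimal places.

(-5.29, -2.31)

Pooled variance s_p² = [116·4.3² + 37·6.3²] / (117+38−2) = 23.6168, so s_p = 4.8597.
SE_diff = s_p·√(1/n₁ + 1/n₂) = 4.8597·√(1/117 + 1/38) = 0.9074.
z* = 1.645; margin = 1.645 × 0.9074 = 1.4927.
Difference = 18.2 − 22.0 = -3.8000.
-3.8000 ± 1.4927 → (-5.29, -2.31).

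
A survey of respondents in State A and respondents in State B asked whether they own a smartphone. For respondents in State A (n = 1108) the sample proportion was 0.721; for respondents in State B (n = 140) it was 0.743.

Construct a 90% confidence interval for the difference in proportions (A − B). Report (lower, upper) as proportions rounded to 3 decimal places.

The two standard errors are √(0.7210×0.2790/1108) = 0.01347 and √(0.7430×0.2570/140) = 0.03693.
Because the samples are independent, SE_diff = √(0.01347² + 0.03693²) = 0.03931.
Using z* = 1.645 for 90%, ME = 1.645 × 0.03931 = 0.06466.
p̂₁ − p̂₂ = -0.0220; interval -0.0220 ± 0.06466 gives (-0.087, 0.043).

(-0.087, 0.043)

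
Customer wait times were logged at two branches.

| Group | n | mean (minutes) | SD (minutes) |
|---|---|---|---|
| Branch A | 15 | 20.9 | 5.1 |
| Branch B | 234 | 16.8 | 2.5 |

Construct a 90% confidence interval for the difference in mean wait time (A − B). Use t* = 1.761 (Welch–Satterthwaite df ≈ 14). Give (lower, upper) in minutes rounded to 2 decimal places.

(1.76, 6.44)

Per-group SEs: s₁/√n₁ = 5.1/√15 = 1.3168, s₂/√n₂ = 2.5/√234 = 0.1634.
Unpooled SE of the difference: √(1.73396224 + 0.02669956) = 1.3269.
Margin of error = t* · SE = 1.761 × 1.3269 = 2.3367.
x̄₁ − x̄₂ = 20.9 − 16.8 = 4.1000.
CI: 4.1000 ± 2.3367 = (1.76, 6.44).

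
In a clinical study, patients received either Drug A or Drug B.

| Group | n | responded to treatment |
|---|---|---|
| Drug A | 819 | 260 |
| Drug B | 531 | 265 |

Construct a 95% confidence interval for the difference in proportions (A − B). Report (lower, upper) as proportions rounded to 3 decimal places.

Sample proportions: 260/819 = 0.3175, 265/531 = 0.4991.
Each SE is √(p̂(1−p̂)/n): √(0.3175·0.6825/819) = 0.01627 and √(0.4991·0.5009/531) = 0.02170.
SE(p̂₁ − p̂₂) = √(SE₁² + SE₂²) = √(0.0002647129 + 0.00047089) = 0.02712, since the two samples are independent.
At 95% confidence z* = 1.960; margin = 1.960 × 0.02712 = 0.05316.
The difference is 0.3175 − 0.4991 = -0.1816, so the interval is -0.1816 ± 0.05316 = (-0.235, -0.128).

(-0.235, -0.128)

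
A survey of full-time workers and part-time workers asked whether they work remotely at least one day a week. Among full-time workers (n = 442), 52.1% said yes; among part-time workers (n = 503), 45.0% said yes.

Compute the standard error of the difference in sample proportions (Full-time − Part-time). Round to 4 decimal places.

SE₁ = √(p̂₁(1−p̂₁)/n₁) = √(0.5210·0.4790/442) = 0.02376; SE₂ = √(0.4500·0.5500/503) = 0.02218.
Independent samples: SE of the difference = √(SE₁² + SE₂²) = √(0.0005645376 + 0.0004919524) = 0.03250.

0.0325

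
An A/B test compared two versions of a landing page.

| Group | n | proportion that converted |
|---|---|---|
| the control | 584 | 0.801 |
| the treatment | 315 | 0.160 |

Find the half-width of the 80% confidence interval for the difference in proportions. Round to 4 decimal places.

The two standard errors are √(0.8010×0.1990/584) = 0.01652 and √(0.1600×0.8400/315) = 0.02066.
Because the samples are independent, SE_diff = √(0.01652² + 0.02066²) = 0.02645.
Using z* = 1.282 for 80%, ME = 1.282 × 0.02645 = 0.03391.

0.0339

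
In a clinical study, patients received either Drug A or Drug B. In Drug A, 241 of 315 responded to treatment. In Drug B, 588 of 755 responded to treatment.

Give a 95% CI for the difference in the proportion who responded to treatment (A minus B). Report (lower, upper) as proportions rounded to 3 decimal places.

Sample proportions: 241/315 = 0.7651, 588/755 = 0.7788.
Each SE is √(p̂(1−p̂)/n): √(0.7651·0.2349/315) = 0.02389 and √(0.7788·0.2212/755) = 0.01511.
SE(p̂₁ − p̂₂) = √(SE₁² + SE₂²) = √(0.0005707321 + 0.0002283121) = 0.02827, since the two samples are independent.
At 95% confidence z* = 1.960; margin = 1.960 × 0.02827 = 0.05541.
The difference is 0.7651 − 0.7788 = -0.0137, so the interval is -0.0137 ± 0.05541 = (-0.069, 0.042).

(-0.069, 0.042)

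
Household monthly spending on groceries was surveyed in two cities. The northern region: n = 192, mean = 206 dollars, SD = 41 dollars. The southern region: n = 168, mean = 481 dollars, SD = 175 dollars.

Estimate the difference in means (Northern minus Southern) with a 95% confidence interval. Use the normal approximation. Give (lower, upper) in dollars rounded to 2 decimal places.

SE₁ = s₁/√n₁ = 41/√192 = 2.9589; SE₂ = 175/√168 = 13.5015.
Independent samples, unequal variances: SE_diff = √(SE₁² + SE₂²) = √(8.75508921 + 182.29050225) = 13.8219.
z* = 1.960, so margin of error = 1.960 × 13.8219 = 27.0909.
Difference in means = 206 − 481 = -275.0000.
-275.0000 ± 27.0909 → (-302.09, -247.91).

(-302.09, -247.91)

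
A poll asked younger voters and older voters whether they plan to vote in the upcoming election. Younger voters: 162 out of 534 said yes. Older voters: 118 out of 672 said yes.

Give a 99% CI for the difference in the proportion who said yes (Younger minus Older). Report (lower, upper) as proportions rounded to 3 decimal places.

First, p̂₁ = 162/534 = 0.3034; p̂₂ = 118/672 = 0.1756.
The two standard errors are √(0.3034×0.6966/534) = 0.01989 and √(0.1756×0.8244/672) = 0.01468.
Because the samples are independent, SE_diff = √(0.01989² + 0.01468²) = 0.02472.
Using z* = 2.576 for 99%, ME = 2.576 × 0.02472 = 0.06368.
p̂₁ − p̂₂ = 0.1278; interval 0.1278 ± 0.06368 gives (0.064, 0.191).

(0.064, 0.191)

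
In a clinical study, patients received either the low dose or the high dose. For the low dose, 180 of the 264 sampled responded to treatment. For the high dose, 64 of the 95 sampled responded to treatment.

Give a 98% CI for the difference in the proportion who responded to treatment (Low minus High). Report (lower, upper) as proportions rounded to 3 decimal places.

Sample proportions: 180/264 = 0.6818, 64/95 = 0.6737.
Each SE is √(p̂(1−p̂)/n): √(0.6818·0.3182/264) = 0.02867 and √(0.6737·0.3263/95) = 0.04810.
SE(p̂₁ − p̂₂) = √(SE₁² + SE₂²) = √(0.0008219689 + 0.00231361) = 0.05600, since the two samples are independent.
At 98% confidence z* = 2.326; margin = 2.326 × 0.05600 = 0.13026.
The difference is 0.6818 − 0.6737 = 0.0081, so the interval is 0.0081 ± 0.13026 = (-0.122, 0.138).

(-0.122, 0.138)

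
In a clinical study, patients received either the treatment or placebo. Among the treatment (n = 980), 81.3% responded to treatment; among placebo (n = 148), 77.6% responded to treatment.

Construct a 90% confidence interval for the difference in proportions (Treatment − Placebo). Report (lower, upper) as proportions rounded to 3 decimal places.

The two standard errors are √(0.8130×0.1870/980) = 0.01246 and √(0.7760×0.2240/148) = 0.03427.
Because the samples are independent, SE_diff = √(0.01246² + 0.03427²) = 0.03646.
Using z* = 1.645 for 90%, ME = 1.645 × 0.03646 = 0.05998.
p̂₁ − p̂₂ = 0.0370; interval 0.0370 ± 0.05998 gives (-0.023, 0.097).

(-0.023, 0.097)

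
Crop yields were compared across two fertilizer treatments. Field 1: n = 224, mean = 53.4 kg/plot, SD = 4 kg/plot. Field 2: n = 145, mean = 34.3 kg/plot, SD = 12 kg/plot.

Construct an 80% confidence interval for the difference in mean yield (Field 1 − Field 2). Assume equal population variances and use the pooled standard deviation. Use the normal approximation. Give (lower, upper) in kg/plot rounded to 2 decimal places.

(17.99, 20.21)

Pooled variance s_p² = [223·4² + 144·12²] / (224+145−2) = 66.2234, so s_p = 8.1378.
SE_diff = s_p·√(1/n₁ + 1/n₂) = 8.1378·√(1/224 + 1/145) = 0.8674.
z* = 1.282; margin = 1.282 × 0.8674 = 1.1120.
Difference = 53.4 − 34.3 = 19.1000.
19.1000 ± 1.1120 → (17.99, 20.21).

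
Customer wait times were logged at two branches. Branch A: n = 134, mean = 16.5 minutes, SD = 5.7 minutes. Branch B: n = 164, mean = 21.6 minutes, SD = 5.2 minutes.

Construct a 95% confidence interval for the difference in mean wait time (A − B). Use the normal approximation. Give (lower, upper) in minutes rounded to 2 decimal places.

(-6.35, -3.85)

Standard errors of each mean: 5.7/√134 = 0.4924 and 5.2/√164 = 0.4061.
SE(x̄₁ − x̄₂) = √(0.4924² + 0.4061²) = 0.6383 for independent samples with unequal variances.
With z* = 1.960, the margin is 1.960 × 0.6383 = 1.2511.
x̄₁ − x̄₂ = 16.5 − 21.6 = -5.1000; the interval is -5.1000 ± 1.2511 = (-6.35, -3.85).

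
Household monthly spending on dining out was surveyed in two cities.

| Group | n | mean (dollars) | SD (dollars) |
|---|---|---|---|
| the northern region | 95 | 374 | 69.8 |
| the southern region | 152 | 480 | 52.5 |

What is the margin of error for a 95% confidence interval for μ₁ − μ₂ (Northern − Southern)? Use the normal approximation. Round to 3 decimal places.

SE₁ = s₁/√n₁ = 69.8/√95 = 7.1613; SE₂ = 52.5/√152 = 4.2583.
Independent samples, unequal variances: SE_diff = √(SE₁² + SE₂²) = √(51.28421769 + 18.13311889) = 8.3317.
z* = 1.960, so margin of error = 1.960 × 8.3317 = 16.3301.

16.330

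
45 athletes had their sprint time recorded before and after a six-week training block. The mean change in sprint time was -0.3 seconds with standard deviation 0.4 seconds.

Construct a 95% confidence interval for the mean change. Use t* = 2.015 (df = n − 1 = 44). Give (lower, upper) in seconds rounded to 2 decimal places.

This is a matched-pairs design, so SE = s_d/√n = 0.4/√45 = 0.0596.
Margin = 2.015 × 0.0596 = 0.1201; the interval is -0.3 ± 0.1201 = (-0.42, -0.18).

(-0.42, -0.18)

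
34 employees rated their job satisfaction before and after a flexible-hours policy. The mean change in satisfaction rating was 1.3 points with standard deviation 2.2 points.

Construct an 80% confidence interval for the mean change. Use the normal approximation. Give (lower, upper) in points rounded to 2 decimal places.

(0.82, 1.78)

Paired design: SE = s_d/√n = 2.2/√34 = 0.3773.
z* = 1.282; margin of error = 1.282 × 0.3773 = 0.4837.
1.3 ± 0.4837 → (0.82, 1.78).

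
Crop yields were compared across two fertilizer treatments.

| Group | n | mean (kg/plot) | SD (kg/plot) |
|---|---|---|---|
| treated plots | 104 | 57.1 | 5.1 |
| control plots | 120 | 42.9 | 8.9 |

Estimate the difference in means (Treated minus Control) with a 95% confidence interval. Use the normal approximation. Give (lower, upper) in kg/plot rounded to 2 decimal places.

(12.33, 16.07)

Standard errors of each mean: 5.1/√104 = 0.5001 and 8.9/√120 = 0.8125.
SE(x̄₁ − x̄₂) = √(0.5001² + 0.8125²) = 0.9541 for independent samples with unequal variances.
With z* = 1.960, the margin is 1.960 × 0.9541 = 1.8700.
x̄₁ − x̄₂ = 57.1 − 42.9 = 14.2000; the interval is 14.2000 ± 1.8700 = (12.33, 16.07).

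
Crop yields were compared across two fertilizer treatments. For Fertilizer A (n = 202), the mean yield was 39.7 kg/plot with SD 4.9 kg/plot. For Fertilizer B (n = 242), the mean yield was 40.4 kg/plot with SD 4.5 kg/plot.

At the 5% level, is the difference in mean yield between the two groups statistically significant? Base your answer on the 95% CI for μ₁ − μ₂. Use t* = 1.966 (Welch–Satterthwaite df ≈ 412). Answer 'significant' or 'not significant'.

not significant

Per-group SEs: s₁/√n₁ = 4.9/√202 = 0.3448, s₂/√n₂ = 4.5/√242 = 0.2893.
Unpooled SE of the difference: √(0.11888704 + 0.08369449) = 0.4501.
Margin of error = t* · SE = 1.966 × 0.4501 = 0.8849.
x̄₁ − x̄₂ = 39.7 − 40.4 = -0.7000.
CI: -0.7000 ± 0.8849 = (-1.5849, 0.1849).
The interval (-1.5849, 0.1849) contains 0, so the difference is not significant.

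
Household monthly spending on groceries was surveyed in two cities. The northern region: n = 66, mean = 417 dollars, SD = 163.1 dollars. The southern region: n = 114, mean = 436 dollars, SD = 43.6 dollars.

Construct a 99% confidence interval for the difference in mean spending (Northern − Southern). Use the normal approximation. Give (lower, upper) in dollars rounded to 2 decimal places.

(-71.78, 33.78)

SE₁ = s₁/√n₁ = 163.1/√66 = 20.0762; SE₂ = 43.6/√114 = 4.0835.
Independent samples, unequal variances: SE_diff = √(SE₁² + SE₂²) = √(403.05380644 + 16.67497225) = 20.4873.
z* = 2.576, so margin of error = 2.576 × 20.4873 = 52.7753.
Difference in means = 417 − 436 = -19.0000.
-19.0000 ± 52.7753 → (-71.78, 33.78).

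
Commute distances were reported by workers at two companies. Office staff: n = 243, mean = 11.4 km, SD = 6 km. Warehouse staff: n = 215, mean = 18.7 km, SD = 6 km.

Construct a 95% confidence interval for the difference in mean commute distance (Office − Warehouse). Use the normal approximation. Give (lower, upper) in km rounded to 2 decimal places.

(-8.40, -6.20)

Per-group SEs: s₁/√n₁ = 6/√243 = 0.3849, s₂/√n₂ = 6/√215 = 0.4092.
Unpooled SE of the difference: √(0.14814801 + 0.16744464) = 0.5618.
Margin of error = z* · SE = 1.960 × 0.5618 = 1.1011.
x̄₁ − x̄₂ = 11.4 − 18.7 = -7.3000.
CI: -7.3000 ± 1.1011 = (-8.40, -6.20).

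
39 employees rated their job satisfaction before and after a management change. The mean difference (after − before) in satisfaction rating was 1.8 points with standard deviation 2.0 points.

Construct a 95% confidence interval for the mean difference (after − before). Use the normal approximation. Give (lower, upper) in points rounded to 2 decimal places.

(1.17, 2.43)

Paired design: SE = s_d/√n = 2.0/√39 = 0.3203.
z* = 1.960; margin of error = 1.960 × 0.3203 = 0.6278.
1.8 ± 0.6278 → (1.17, 2.43).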